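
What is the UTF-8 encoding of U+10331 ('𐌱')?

U+10331 = 0x10331 = 66353 decimal. In range U+10000–U+10FFFF → 4-byte form: 11110xxx 10xxxxxx 10xxxxxx 10xxxxxx.
Binary (21 bits): 000010000001100110001.
Split 3+6+6+6: 000 | 010000 | 001100 | 110001.
Byte 1: 11110000 = 0xF0.
Byte 2: 10010000 = 0x90.
Byte 3: 10001100 = 0x8C.
Byte 4: 10110001 = 0xB1.

F0 90 8C B1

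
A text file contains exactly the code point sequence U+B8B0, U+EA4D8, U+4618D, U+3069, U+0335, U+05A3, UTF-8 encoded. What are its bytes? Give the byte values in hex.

EB A2 B0 F3 AA 93 98 F1 86 86 8D E3 81 A9 CC B5 D6 A3

U+B8B0: 3-byte form → EB A2 B0.
U+EA4D8: 4-byte form → F3 AA 93 98.
U+4618D: 4-byte form → F1 86 86 8D.
U+3069: 3-byte form → E3 81 A9.
U+0335: 2-byte form → CC B5.
U+05A3: 2-byte form → D6 A3.
Concatenated (18 bytes): EB A2 B0 F3 AA 93 98 F1 86 86 8D E3 81 A9 CC B5 D6 A3.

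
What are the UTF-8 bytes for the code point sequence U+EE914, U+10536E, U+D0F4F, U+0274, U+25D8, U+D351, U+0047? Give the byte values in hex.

U+EE914: 4-byte form → F3 AE A4 94.
U+10536E: 4-byte form → F4 85 8D AE.
U+D0F4F: 4-byte form → F3 90 BD 8F.
U+0274: 2-byte form → C9 B4.
U+25D8: 3-byte form → E2 97 98.
U+D351: 3-byte form → ED 8D 91.
U+0047: 1-byte form → 47.
Concatenated (21 bytes): F3 AE A4 94 F4 85 8D AE F3 90 BD 8F C9 B4 E2 97 98 ED 8D 91 47.

F3 AE A4 94 F4 85 8D AE F3 90 BD 8F C9 B4 E2 97 98 ED 8D 91 47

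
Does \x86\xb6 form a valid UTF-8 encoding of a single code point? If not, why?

Byte 0x86 = 10000110 has the form 10xxxxxx — a continuation byte — but there is no preceding leading byte.

invalid (continuation byte with no leading byte)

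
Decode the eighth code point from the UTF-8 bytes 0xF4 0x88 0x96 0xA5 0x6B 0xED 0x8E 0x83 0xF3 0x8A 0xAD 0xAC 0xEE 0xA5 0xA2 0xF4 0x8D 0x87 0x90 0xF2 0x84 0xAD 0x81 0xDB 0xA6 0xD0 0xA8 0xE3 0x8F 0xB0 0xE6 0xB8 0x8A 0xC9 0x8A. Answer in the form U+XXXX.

Offset 0: leading byte 0xF4 = 11110100 → 4-byte char #1 = F4 88 96 A5.
Offset 4: leading byte 0x6B = 01101011 → 1-byte char #2 = 6B.
Offset 5: leading byte 0xED = 11101101 → 3-byte char #3 = ED 8E 83.
Offset 8: leading byte 0xF3 = 11110011 → 4-byte char #4 = F3 8A AD AC.
Offset 12: leading byte 0xEE = 11101110 → 3-byte char #5 = EE A5 A2.
Offset 15: leading byte 0xF4 = 11110100 → 4-byte char #6 = F4 8D 87 90.
Offset 19: leading byte 0xF2 = 11110010 → 4-byte char #7 = F2 84 AD 81.
Offset 23: leading byte 0xDB = 11011011 → 2-byte char #8 = DB A6.
Leading byte 0xDB = 11011011 matches 110xxxxx → 2-byte sequence.
Byte 1: 0xDB = 11011011, payload 11011 (5 bits).
Byte 2: 0xA6 = 10100110 (10xxxxxx ✓), payload 100110.
Concatenate: 11011100110 = 0x6E6 (11 bits → U+06E6).

U+06E6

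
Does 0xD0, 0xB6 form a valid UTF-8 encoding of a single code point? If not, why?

Leading byte 0xD0 = 11010000 → 2-byte form.
Continuation bytes 0xB6=10110110 all match 10xxxxxx.
Decoded value 0x436 is ≥ 0x80 (shortest form) and not a surrogate.

valid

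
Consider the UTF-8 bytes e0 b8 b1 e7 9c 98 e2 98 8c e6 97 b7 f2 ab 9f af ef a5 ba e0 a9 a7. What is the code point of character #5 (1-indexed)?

U+AB7EF

Offset 0: leading byte 0xE0 = 11100000 → 3-byte char #1 = E0 B8 B1.
Offset 3: leading byte 0xE7 = 11100111 → 3-byte char #2 = E7 9C 98.
Offset 6: leading byte 0xE2 = 11100010 → 3-byte char #3 = E2 98 8C.
Offset 9: leading byte 0xE6 = 11100110 → 3-byte char #4 = E6 97 B7.
Offset 12: leading byte 0xF2 = 11110010 → 4-byte char #5 = F2 AB 9F AF.
Leading byte 0xF2 = 11110010 matches 11110xxx → 4-byte sequence.
Byte 1: 0xF2 = 11110010, payload 010 (3 bits).
Byte 2: 0xAB = 10101011 (10xxxxxx ✓), payload 101011.
Byte 3: 0x9F = 10011111 (10xxxxxx ✓), payload 011111.
Byte 4: 0xAF = 10101111 (10xxxxxx ✓), payload 101111.
Concatenate: 010101011011111101111 = 0xAB7EF (21 bits → U+AB7EF).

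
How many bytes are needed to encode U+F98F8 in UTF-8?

4

U+F98F8 = 0xF98F8. UTF-8 uses 1 byte below 0x80, 2 below 0x800, 3 below 0x10000, 4 up to 0x10FFFF. 0xF98F8 is in U+10000–U+10FFFF → 4 bytes.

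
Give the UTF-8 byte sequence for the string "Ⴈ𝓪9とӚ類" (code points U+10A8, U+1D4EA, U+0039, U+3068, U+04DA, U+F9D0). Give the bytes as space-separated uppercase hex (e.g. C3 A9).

E1 82 A8 F0 9D 93 AA 39 E3 81 A8 D3 9A EF A7 90

U+10A8: 3-byte form → E1 82 A8.
U+1D4EA: 4-byte form → F0 9D 93 AA.
U+0039: 1-byte form → 39.
U+3068: 3-byte form → E3 81 A8.
U+04DA: 2-byte form → D3 9A.
U+F9D0: 3-byte form → EF A7 90.
Concatenated (16 bytes): E1 82 A8 F0 9D 93 AA 39 E3 81 A8 D3 9A EF A7 90.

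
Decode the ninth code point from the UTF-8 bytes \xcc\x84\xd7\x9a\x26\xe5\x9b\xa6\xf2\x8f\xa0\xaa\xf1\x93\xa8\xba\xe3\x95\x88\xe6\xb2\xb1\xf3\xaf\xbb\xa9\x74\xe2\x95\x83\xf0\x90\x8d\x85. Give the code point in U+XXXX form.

Offset 0: leading byte 0xCC = 11001100 → 2-byte char #1 = CC 84.
Offset 2: leading byte 0xD7 = 11010111 → 2-byte char #2 = D7 9A.
Offset 4: leading byte 0x26 = 00100110 → 1-byte char #3 = 26.
Offset 5: leading byte 0xE5 = 11100101 → 3-byte char #4 = E5 9B A6.
Offset 8: leading byte 0xF2 = 11110010 → 4-byte char #5 = F2 8F A0 AA.
Offset 12: leading byte 0xF1 = 11110001 → 4-byte char #6 = F1 93 A8 BA.
Offset 16: leading byte 0xE3 = 11100011 → 3-byte char #7 = E3 95 88.
Offset 19: leading byte 0xE6 = 11100110 → 3-byte char #8 = E6 B2 B1.
Offset 22: leading byte 0xF3 = 11110011 → 4-byte char #9 = F3 AF BB A9.
Leading byte 0xF3 = 11110011 matches 11110xxx → 4-byte sequence.
Byte 1: 0xF3 = 11110011, payload 011 (3 bits).
Byte 2: 0xAF = 10101111 (10xxxxxx ✓), payload 101111.
Byte 3: 0xBB = 10111011 (10xxxxxx ✓), payload 111011.
Byte 4: 0xA9 = 10101001 (10xxxxxx ✓), payload 101001.
Concatenate: 011101111111011101001 = 0xEFEE9 (21 bits → U+EFEE9).

U+EFEE9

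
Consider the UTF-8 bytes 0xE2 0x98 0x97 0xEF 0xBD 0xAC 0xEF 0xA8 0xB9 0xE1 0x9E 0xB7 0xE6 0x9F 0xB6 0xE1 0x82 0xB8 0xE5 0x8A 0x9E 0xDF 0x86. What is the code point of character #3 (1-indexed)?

Offset 0: leading byte 0xE2 = 11100010 → 3-byte char #1 = E2 98 97.
Offset 3: leading byte 0xEF = 11101111 → 3-byte char #2 = EF BD AC.
Offset 6: leading byte 0xEF = 11101111 → 3-byte char #3 = EF A8 B9.
Leading byte 0xEF = 11101111 matches 1110xxxx → 3-byte sequence.
Byte 1: 0xEF = 11101111, payload 1111 (4 bits).
Byte 2: 0xA8 = 10101000 (10xxxxxx ✓), payload 101000.
Byte 3: 0xB9 = 10111001 (10xxxxxx ✓), payload 111001.
Concatenate: 1111101000111001 = 0xFA39 (16 bits → U+FA39).

U+FA39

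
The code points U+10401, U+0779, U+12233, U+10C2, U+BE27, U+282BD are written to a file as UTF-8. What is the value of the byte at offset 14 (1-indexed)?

0xEB

1-indexed offset 14 is 0-indexed offset 13.
U+10401 → 4-byte form F0 90 90 81 at offsets 0–3.
U+0779 → 2-byte form DD B9 at offsets 4–5.
U+12233 → 4-byte form F0 92 88 B3 at offsets 6–9.
U+10C2 → 3-byte form E1 83 82 at offsets 10–12.
U+BE27 → 3-byte form EB B8 A7 at offsets 13–15.
Offset 13 falls in char 5's range; it's byte 1 of EB B8 A7 = 0xEB.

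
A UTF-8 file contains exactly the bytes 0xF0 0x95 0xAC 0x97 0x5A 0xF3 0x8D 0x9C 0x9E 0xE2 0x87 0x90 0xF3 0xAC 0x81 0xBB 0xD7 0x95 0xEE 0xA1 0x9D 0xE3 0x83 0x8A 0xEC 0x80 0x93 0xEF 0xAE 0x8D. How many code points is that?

Byte at offset 0: 0xF0 = 11110000 → 4-byte char (#1). Advance 4.
Byte at offset 4: 0x5A = 01011010 → 1-byte char (#2). Advance 1.
Byte at offset 5: 0xF3 = 11110011 → 4-byte char (#3). Advance 4.
Byte at offset 9: 0xE2 = 11100010 → 3-byte char (#4). Advance 3.
Byte at offset 12: 0xF3 = 11110011 → 4-byte char (#5). Advance 4.
Byte at offset 16: 0xD7 = 11010111 → 2-byte char (#6). Advance 2.
Byte at offset 18: 0xEE = 11101110 → 3-byte char (#7). Advance 3.
Byte at offset 21: 0xE3 = 11100011 → 3-byte char (#8). Advance 3.
Byte at offset 24: 0xEC = 11101100 → 3-byte char (#9). Advance 3.
Byte at offset 27: 0xEF = 11101111 → 3-byte char (#10). Advance 3.
Reached end at offset 30 after 10 code points.

10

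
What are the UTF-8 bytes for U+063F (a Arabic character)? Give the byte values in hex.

D8 BF

U+063F = 0x63F = 1599 decimal. In range U+0080–U+07FF → 2-byte form: 110xxxxx 10xxxxxx.
Binary (11 bits): 11000111111.
Split 5+6: 11000 | 111111.
Byte 1: 11011000 = 0xD8.
Byte 2: 10111111 = 0xBF.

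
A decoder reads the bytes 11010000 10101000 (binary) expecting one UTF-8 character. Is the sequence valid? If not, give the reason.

valid

Leading byte 0xD0 = 11010000 → 2-byte form.
Continuation bytes 0xA8=10101000 all match 10xxxxxx.
Decoded value 0x428 is ≥ 0x80 (shortest form) and not a surrogate.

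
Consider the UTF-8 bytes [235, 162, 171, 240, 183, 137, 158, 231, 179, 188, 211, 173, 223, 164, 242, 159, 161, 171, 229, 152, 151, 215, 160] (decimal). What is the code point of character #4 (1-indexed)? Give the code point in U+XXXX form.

Offset 0: leading byte 0xEB = 11101011 → 3-byte char #1 = EB A2 AB.
Offset 3: leading byte 0xF0 = 11110000 → 4-byte char #2 = F0 B7 89 9E.
Offset 7: leading byte 0xE7 = 11100111 → 3-byte char #3 = E7 B3 BC.
Offset 10: leading byte 0xD3 = 11010011 → 2-byte char #4 = D3 AD.
Leading byte 0xD3 = 11010011 matches 110xxxxx → 2-byte sequence.
Byte 1: 0xD3 = 11010011, payload 10011 (5 bits).
Byte 2: 0xAD = 10101101 (10xxxxxx ✓), payload 101101.
Concatenate: 10011101101 = 0x4ED (11 bits → U+04ED).

U+04ED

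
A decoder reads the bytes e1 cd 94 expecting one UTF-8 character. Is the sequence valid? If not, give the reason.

invalid (non-continuation byte where continuation expected)

Leading byte 0xE1 = 11100001 → 3-byte form.
Byte 2 is 0xCD = 11001101, which is not 10xxxxxx — expected a continuation byte.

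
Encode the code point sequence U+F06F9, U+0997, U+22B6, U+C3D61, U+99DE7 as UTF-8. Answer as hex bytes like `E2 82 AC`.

F3 B0 9B B9 E0 A6 97 E2 8A B6 F3 83 B5 A1 F2 99 B7 A7

U+F06F9: 4-byte form → F3 B0 9B B9.
U+0997: 3-byte form → E0 A6 97.
U+22B6: 3-byte form → E2 8A B6.
U+C3D61: 4-byte form → F3 83 B5 A1.
U+99DE7: 4-byte form → F2 99 B7 A7.
Concatenated (18 bytes): F3 B0 9B B9 E0 A6 97 E2 8A B6 F3 83 B5 A1 F2 99 B7 A7.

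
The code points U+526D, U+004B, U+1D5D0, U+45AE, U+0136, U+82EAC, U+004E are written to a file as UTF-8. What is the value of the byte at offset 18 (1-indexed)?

1-indexed offset 18 is 0-indexed offset 17.
U+526D → 3-byte form E5 89 AD at offsets 0–2.
U+004B → 1-byte form 4B at offsets 3–3.
U+1D5D0 → 4-byte form F0 9D 97 90 at offsets 4–7.
U+45AE → 3-byte form E4 96 AE at offsets 8–10.
U+0136 → 2-byte form C4 B6 at offsets 11–12.
U+82EAC → 4-byte form F2 82 BA AC at offsets 13–16.
U+004E → 1-byte form 4E at offsets 17–17.
Offset 17 falls in char 7's range; it's byte 1 of 4E = 0x4E.

0x4E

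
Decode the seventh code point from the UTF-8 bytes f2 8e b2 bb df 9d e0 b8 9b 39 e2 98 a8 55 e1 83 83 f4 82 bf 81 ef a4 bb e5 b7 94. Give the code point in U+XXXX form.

Offset 0: leading byte 0xF2 = 11110010 → 4-byte char #1 = F2 8E B2 BB.
Offset 4: leading byte 0xDF = 11011111 → 2-byte char #2 = DF 9D.
Offset 6: leading byte 0xE0 = 11100000 → 3-byte char #3 = E0 B8 9B.
Offset 9: leading byte 0x39 = 00111001 → 1-byte char #4 = 39.
Offset 10: leading byte 0xE2 = 11100010 → 3-byte char #5 = E2 98 A8.
Offset 13: leading byte 0x55 = 01010101 → 1-byte char #6 = 55.
Offset 14: leading byte 0xE1 = 11100001 → 3-byte char #7 = E1 83 83.
Leading byte 0xE1 = 11100001 matches 1110xxxx → 3-byte sequence.
Byte 1: 0xE1 = 11100001, payload 0001 (4 bits).
Byte 2: 0x83 = 10000011 (10xxxxxx ✓), payload 000011.
Byte 3: 0x83 = 10000011 (10xxxxxx ✓), payload 000011.
Concatenate: 0001000011000011 = 0x10C3 (16 bits → U+10C3).

U+10C3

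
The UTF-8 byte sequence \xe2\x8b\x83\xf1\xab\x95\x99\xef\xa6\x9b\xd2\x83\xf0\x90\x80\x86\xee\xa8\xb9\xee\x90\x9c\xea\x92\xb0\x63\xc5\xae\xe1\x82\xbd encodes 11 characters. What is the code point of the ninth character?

U+0063

Offset 0: leading byte 0xE2 = 11100010 → 3-byte char #1 = E2 8B 83.
Offset 3: leading byte 0xF1 = 11110001 → 4-byte char #2 = F1 AB 95 99.
Offset 7: leading byte 0xEF = 11101111 → 3-byte char #3 = EF A6 9B.
Offset 10: leading byte 0xD2 = 11010010 → 2-byte char #4 = D2 83.
Offset 12: leading byte 0xF0 = 11110000 → 4-byte char #5 = F0 90 80 86.
Offset 16: leading byte 0xEE = 11101110 → 3-byte char #6 = EE A8 B9.
Offset 19: leading byte 0xEE = 11101110 → 3-byte char #7 = EE 90 9C.
Offset 22: leading byte 0xEA = 11101010 → 3-byte char #8 = EA 92 B0.
Offset 25: leading byte 0x63 = 01100011 → 1-byte char #9 = 63.
Leading byte 0x63 = 01100011 matches 0xxxxxxx → 1-byte sequence.
Byte 1: 0x63 = 01100011, payload 1100011 (7 bits).
Concatenate: 1100011 = 0x63 (7 bits → U+0063).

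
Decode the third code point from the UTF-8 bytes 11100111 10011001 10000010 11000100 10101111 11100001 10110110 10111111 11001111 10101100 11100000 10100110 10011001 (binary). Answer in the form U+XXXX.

U+1DBF

Offset 0: leading byte 0xE7 = 11100111 → 3-byte char #1 = E7 99 82.
Offset 3: leading byte 0xC4 = 11000100 → 2-byte char #2 = C4 AF.
Offset 5: leading byte 0xE1 = 11100001 → 3-byte char #3 = E1 B6 BF.
Leading byte 0xE1 = 11100001 matches 1110xxxx → 3-byte sequence.
Byte 1: 0xE1 = 11100001, payload 0001 (4 bits).
Byte 2: 0xB6 = 10110110 (10xxxxxx ✓), payload 110110.
Byte 3: 0xBF = 10111111 (10xxxxxx ✓), payload 111111.
Concatenate: 0001110110111111 = 0x1DBF (16 bits → U+1DBF).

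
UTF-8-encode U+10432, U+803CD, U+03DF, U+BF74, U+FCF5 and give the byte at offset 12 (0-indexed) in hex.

U+10432 → 4-byte form F0 90 90 B2 at offsets 0–3.
U+803CD → 4-byte form F2 80 8F 8D at offsets 4–7.
U+03DF → 2-byte form CF 9F at offsets 8–9.
U+BF74 → 3-byte form EB BD B4 at offsets 10–12.
Offset 12 falls in char 4's range; it's byte 3 of EB BD B4 = 0xB4.

0xB4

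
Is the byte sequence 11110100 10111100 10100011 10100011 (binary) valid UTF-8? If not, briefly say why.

Leading byte 0xF4 = 11110100 → 4-byte form.
Payload = 0x13C8E3, which exceeds U+10FFFF, the maximum Unicode code point. (Leading bytes F5–FF, or F4 followed by ≥ 0x90, are invalid.)

invalid (encodes a value above U+10FFFF)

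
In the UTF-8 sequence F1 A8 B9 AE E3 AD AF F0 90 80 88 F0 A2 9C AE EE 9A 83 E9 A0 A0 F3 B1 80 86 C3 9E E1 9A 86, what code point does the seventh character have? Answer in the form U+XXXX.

U+F1006

Offset 0: leading byte 0xF1 = 11110001 → 4-byte char #1 = F1 A8 B9 AE.
Offset 4: leading byte 0xE3 = 11100011 → 3-byte char #2 = E3 AD AF.
Offset 7: leading byte 0xF0 = 11110000 → 4-byte char #3 = F0 90 80 88.
Offset 11: leading byte 0xF0 = 11110000 → 4-byte char #4 = F0 A2 9C AE.
Offset 15: leading byte 0xEE = 11101110 → 3-byte char #5 = EE 9A 83.
Offset 18: leading byte 0xE9 = 11101001 → 3-byte char #6 = E9 A0 A0.
Offset 21: leading byte 0xF3 = 11110011 → 4-byte char #7 = F3 B1 80 86.
Leading byte 0xF3 = 11110011 matches 11110xxx → 4-byte sequence.
Byte 1: 0xF3 = 11110011, payload 011 (3 bits).
Byte 2: 0xB1 = 10110001 (10xxxxxx ✓), payload 110001.
Byte 3: 0x80 = 10000000 (10xxxxxx ✓), payload 000000.
Byte 4: 0x86 = 10000110 (10xxxxxx ✓), payload 000110.
Concatenate: 011110001000000000110 = 0xF1006 (21 bits → U+F1006).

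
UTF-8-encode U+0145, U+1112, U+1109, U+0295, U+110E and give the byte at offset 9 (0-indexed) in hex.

U+0145 → 2-byte form C5 85 at offsets 0–1.
U+1112 → 3-byte form E1 84 92 at offsets 2–4.
U+1109 → 3-byte form E1 84 89 at offsets 5–7.
U+0295 → 2-byte form CA 95 at offsets 8–9.
Offset 9 falls in char 4's range; it's byte 2 of CA 95 = 0x95.

0x95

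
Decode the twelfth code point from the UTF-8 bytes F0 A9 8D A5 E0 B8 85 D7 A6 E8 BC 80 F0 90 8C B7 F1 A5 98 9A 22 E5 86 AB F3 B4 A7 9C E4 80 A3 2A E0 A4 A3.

U+0923

Offset 0: leading byte 0xF0 = 11110000 → 4-byte char #1 = F0 A9 8D A5.
Offset 4: leading byte 0xE0 = 11100000 → 3-byte char #2 = E0 B8 85.
Offset 7: leading byte 0xD7 = 11010111 → 2-byte char #3 = D7 A6.
Offset 9: leading byte 0xE8 = 11101000 → 3-byte char #4 = E8 BC 80.
Offset 12: leading byte 0xF0 = 11110000 → 4-byte char #5 = F0 90 8C B7.
Offset 16: leading byte 0xF1 = 11110001 → 4-byte char #6 = F1 A5 98 9A.
Offset 20: leading byte 0x22 = 00100010 → 1-byte char #7 = 22.
Offset 21: leading byte 0xE5 = 11100101 → 3-byte char #8 = E5 86 AB.
Offset 24: leading byte 0xF3 = 11110011 → 4-byte char #9 = F3 B4 A7 9C.
Offset 28: leading byte 0xE4 = 11100100 → 3-byte char #10 = E4 80 A3.
Offset 31: leading byte 0x2A = 00101010 → 1-byte char #11 = 2A.
Offset 32: leading byte 0xE0 = 11100000 → 3-byte char #12 = E0 A4 A3.
Leading byte 0xE0 = 11100000 matches 1110xxxx → 3-byte sequence.
Byte 1: 0xE0 = 11100000, payload 0000 (4 bits).
Byte 2: 0xA4 = 10100100 (10xxxxxx ✓), payload 100100.
Byte 3: 0xA3 = 10100011 (10xxxxxx ✓), payload 100011.
Concatenate: 0000100100100011 = 0x923 (16 bits → U+0923).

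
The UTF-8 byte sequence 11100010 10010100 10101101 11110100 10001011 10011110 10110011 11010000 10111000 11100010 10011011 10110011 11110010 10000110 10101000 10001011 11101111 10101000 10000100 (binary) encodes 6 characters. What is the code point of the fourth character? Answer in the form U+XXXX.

U+26F3

Offset 0: leading byte 0xE2 = 11100010 → 3-byte char #1 = E2 94 AD.
Offset 3: leading byte 0xF4 = 11110100 → 4-byte char #2 = F4 8B 9E B3.
Offset 7: leading byte 0xD0 = 11010000 → 2-byte char #3 = D0 B8.
Offset 9: leading byte 0xE2 = 11100010 → 3-byte char #4 = E2 9B B3.
Leading byte 0xE2 = 11100010 matches 1110xxxx → 3-byte sequence.
Byte 1: 0xE2 = 11100010, payload 0010 (4 bits).
Byte 2: 0x9B = 10011011 (10xxxxxx ✓), payload 011011.
Byte 3: 0xB3 = 10110011 (10xxxxxx ✓), payload 110011.
Concatenate: 0010011011110011 = 0x26F3 (16 bits → U+26F3).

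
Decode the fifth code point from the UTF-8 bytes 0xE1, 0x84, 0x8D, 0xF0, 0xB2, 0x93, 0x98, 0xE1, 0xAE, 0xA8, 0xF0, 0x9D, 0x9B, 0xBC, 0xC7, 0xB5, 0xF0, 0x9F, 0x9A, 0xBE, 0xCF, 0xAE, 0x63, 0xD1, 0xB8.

Offset 0: leading byte 0xE1 = 11100001 → 3-byte char #1 = E1 84 8D.
Offset 3: leading byte 0xF0 = 11110000 → 4-byte char #2 = F0 B2 93 98.
Offset 7: leading byte 0xE1 = 11100001 → 3-byte char #3 = E1 AE A8.
Offset 10: leading byte 0xF0 = 11110000 → 4-byte char #4 = F0 9D 9B BC.
Offset 14: leading byte 0xC7 = 11000111 → 2-byte char #5 = C7 B5.
Leading byte 0xC7 = 11000111 matches 110xxxxx → 2-byte sequence.
Byte 1: 0xC7 = 11000111, payload 00111 (5 bits).
Byte 2: 0xB5 = 10110101 (10xxxxxx ✓), payload 110101.
Concatenate: 00111110101 = 0x1F5 (11 bits → U+01F5).

U+01F5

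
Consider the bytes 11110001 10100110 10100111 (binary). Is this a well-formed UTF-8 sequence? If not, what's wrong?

invalid (sequence truncated)

Leading byte 0xF1 = 11110001 → 4-byte form, but only 3 bytes are present.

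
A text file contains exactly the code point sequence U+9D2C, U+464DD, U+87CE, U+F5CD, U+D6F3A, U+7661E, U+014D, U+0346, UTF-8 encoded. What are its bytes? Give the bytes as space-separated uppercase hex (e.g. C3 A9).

U+9D2C: 3-byte form → E9 B4 AC.
U+464DD: 4-byte form → F1 86 93 9D.
U+87CE: 3-byte form → E8 9F 8E.
U+F5CD: 3-byte form → EF 97 8D.
U+D6F3A: 4-byte form → F3 96 BC BA.
U+7661E: 4-byte form → F1 B6 98 9E.
U+014D: 2-byte form → C5 8D.
U+0346: 2-byte form → CD 86.
Concatenated (25 bytes): E9 B4 AC F1 86 93 9D E8 9F 8E EF 97 8D F3 96 BC BA F1 B6 98 9E C5 8D CD 86.

E9 B4 AC F1 86 93 9D E8 9F 8E EF 97 8D F3 96 BC BA F1 B6 98 9E C5 8D CD 86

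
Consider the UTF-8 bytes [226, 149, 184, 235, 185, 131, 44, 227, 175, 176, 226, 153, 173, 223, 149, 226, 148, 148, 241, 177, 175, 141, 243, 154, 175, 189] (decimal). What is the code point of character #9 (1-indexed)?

U+DABFD

Offset 0: leading byte 0xE2 = 11100010 → 3-byte char #1 = E2 95 B8.
Offset 3: leading byte 0xEB = 11101011 → 3-byte char #2 = EB B9 83.
Offset 6: leading byte 0x2C = 00101100 → 1-byte char #3 = 2C.
Offset 7: leading byte 0xE3 = 11100011 → 3-byte char #4 = E3 AF B0.
Offset 10: leading byte 0xE2 = 11100010 → 3-byte char #5 = E2 99 AD.
Offset 13: leading byte 0xDF = 11011111 → 2-byte char #6 = DF 95.
Offset 15: leading byte 0xE2 = 11100010 → 3-byte char #7 = E2 94 94.
Offset 18: leading byte 0xF1 = 11110001 → 4-byte char #8 = F1 B1 AF 8D.
Offset 22: leading byte 0xF3 = 11110011 → 4-byte char #9 = F3 9A AF BD.
Leading byte 0xF3 = 11110011 matches 11110xxx → 4-byte sequence.
Byte 1: 0xF3 = 11110011, payload 011 (3 bits).
Byte 2: 0x9A = 10011010 (10xxxxxx ✓), payload 011010.
Byte 3: 0xAF = 10101111 (10xxxxxx ✓), payload 101111.
Byte 4: 0xBD = 10111101 (10xxxxxx ✓), payload 111101.
Concatenate: 011011010101111111101 = 0xDABFD (21 bits → U+DABFD).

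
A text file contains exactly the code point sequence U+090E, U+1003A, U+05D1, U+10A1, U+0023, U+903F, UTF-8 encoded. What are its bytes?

E0 A4 8E F0 90 80 BA D7 91 E1 82 A1 23 E9 80 BF

U+090E: 3-byte form → E0 A4 8E.
U+1003A: 4-byte form → F0 90 80 BA.
U+05D1: 2-byte form → D7 91.
U+10A1: 3-byte form → E1 82 A1.
U+0023: 1-byte form → 23.
U+903F: 3-byte form → E9 80 BF.
Concatenated (16 bytes): E0 A4 8E F0 90 80 BA D7 91 E1 82 A1 23 E9 80 BF.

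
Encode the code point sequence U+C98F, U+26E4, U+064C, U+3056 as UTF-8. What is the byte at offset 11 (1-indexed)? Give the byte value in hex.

1-indexed offset 11 is 0-indexed offset 10.
U+C98F → 3-byte form EC A6 8F at offsets 0–2.
U+26E4 → 3-byte form E2 9B A4 at offsets 3–5.
U+064C → 2-byte form D9 8C at offsets 6–7.
U+3056 → 3-byte form E3 81 96 at offsets 8–10.
Offset 10 falls in char 4's range; it's byte 3 of E3 81 96 = 0x96.

0x96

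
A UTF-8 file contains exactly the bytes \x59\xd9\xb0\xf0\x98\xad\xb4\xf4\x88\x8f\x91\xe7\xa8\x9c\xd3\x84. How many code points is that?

Byte at offset 0: 0x59 = 01011001 → 1-byte char (#1). Advance 1.
Byte at offset 1: 0xD9 = 11011001 → 2-byte char (#2). Advance 2.
Byte at offset 3: 0xF0 = 11110000 → 4-byte char (#3). Advance 4.
Byte at offset 7: 0xF4 = 11110100 → 4-byte char (#4). Advance 4.
Byte at offset 11: 0xE7 = 11100111 → 3-byte char (#5). Advance 3.
Byte at offset 14: 0xD3 = 11010011 → 2-byte char (#6). Advance 2.
Reached end at offset 16 after 6 code points.

6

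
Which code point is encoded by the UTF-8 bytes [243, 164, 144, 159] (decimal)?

U+E441F

Leading byte 0xF3 = 11110011 matches 11110xxx → 4-byte sequence.
Byte 1: 0xF3 = 11110011, payload 011 (3 bits).
Byte 2: 0xA4 = 10100100 (10xxxxxx ✓), payload 100100.
Byte 3: 0x90 = 10010000 (10xxxxxx ✓), payload 010000.
Byte 4: 0x9F = 10011111 (10xxxxxx ✓), payload 011111.
Concatenate: 011100100010000011111 = 0xE441F (21 bits → U+E441F).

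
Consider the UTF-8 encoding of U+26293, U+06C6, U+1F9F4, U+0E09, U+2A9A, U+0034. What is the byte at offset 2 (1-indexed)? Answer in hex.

0xA6

1-indexed offset 2 is 0-indexed offset 1.
U+26293 → 4-byte form F0 A6 8A 93 at offsets 0–3.
Offset 1 falls in char 1's range; it's byte 2 of F0 A6 8A 93 = 0xA6.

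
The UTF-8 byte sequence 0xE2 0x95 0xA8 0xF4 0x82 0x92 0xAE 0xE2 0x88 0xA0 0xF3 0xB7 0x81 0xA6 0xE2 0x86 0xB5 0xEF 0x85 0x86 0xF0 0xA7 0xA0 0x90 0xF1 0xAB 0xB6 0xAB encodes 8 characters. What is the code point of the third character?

U+2220

Offset 0: leading byte 0xE2 = 11100010 → 3-byte char #1 = E2 95 A8.
Offset 3: leading byte 0xF4 = 11110100 → 4-byte char #2 = F4 82 92 AE.
Offset 7: leading byte 0xE2 = 11100010 → 3-byte char #3 = E2 88 A0.
Leading byte 0xE2 = 11100010 matches 1110xxxx → 3-byte sequence.
Byte 1: 0xE2 = 11100010, payload 0010 (4 bits).
Byte 2: 0x88 = 10001000 (10xxxxxx ✓), payload 001000.
Byte 3: 0xA0 = 10100000 (10xxxxxx ✓), payload 100000.
Concatenate: 0010001000100000 = 0x2220 (16 bits → U+2220).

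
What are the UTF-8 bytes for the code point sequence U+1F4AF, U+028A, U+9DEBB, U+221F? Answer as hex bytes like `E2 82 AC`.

F0 9F 92 AF CA 8A F2 9D BA BB E2 88 9F

U+1F4AF: 4-byte form → F0 9F 92 AF.
U+028A: 2-byte form → CA 8A.
U+9DEBB: 4-byte form → F2 9D BA BB.
U+221F: 3-byte form → E2 88 9F.
Concatenated (13 bytes): F0 9F 92 AF CA 8A F2 9D BA BB E2 88 9F.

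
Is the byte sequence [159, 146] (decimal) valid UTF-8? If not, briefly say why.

invalid (continuation byte with no leading byte)

Byte 0x9F = 10011111 has the form 10xxxxxx — a continuation byte — but there is no preceding leading byte.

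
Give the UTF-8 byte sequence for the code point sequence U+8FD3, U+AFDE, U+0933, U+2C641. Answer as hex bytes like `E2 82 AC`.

E8 BF 93 EA BF 9E E0 A4 B3 F0 AC 99 81

U+8FD3: 3-byte form → E8 BF 93.
U+AFDE: 3-byte form → EA BF 9E.
U+0933: 3-byte form → E0 A4 B3.
U+2C641: 4-byte form → F0 AC 99 81.
Concatenated (13 bytes): E8 BF 93 EA BF 9E E0 A4 B3 F0 AC 99 81.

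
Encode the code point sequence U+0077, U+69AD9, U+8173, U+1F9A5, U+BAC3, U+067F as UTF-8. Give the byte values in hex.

77 F1 A9 AB 99 E8 85 B3 F0 9F A6 A5 EB AB 83 D9 BF

U+0077: 1-byte form → 77.
U+69AD9: 4-byte form → F1 A9 AB 99.
U+8173: 3-byte form → E8 85 B3.
U+1F9A5: 4-byte form → F0 9F A6 A5.
U+BAC3: 3-byte form → EB AB 83.
U+067F: 2-byte form → D9 BF.
Concatenated (17 bytes): 77 F1 A9 AB 99 E8 85 B3 F0 9F A6 A5 EB AB 83 D9 BF.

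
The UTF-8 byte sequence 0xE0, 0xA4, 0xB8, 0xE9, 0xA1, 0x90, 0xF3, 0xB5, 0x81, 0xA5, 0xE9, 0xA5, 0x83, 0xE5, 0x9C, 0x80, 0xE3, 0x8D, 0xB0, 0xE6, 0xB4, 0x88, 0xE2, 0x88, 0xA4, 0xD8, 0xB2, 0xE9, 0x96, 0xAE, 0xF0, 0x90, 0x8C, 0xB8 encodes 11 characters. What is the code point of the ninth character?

U+0632

Offset 0: leading byte 0xE0 = 11100000 → 3-byte char #1 = E0 A4 B8.
Offset 3: leading byte 0xE9 = 11101001 → 3-byte char #2 = E9 A1 90.
Offset 6: leading byte 0xF3 = 11110011 → 4-byte char #3 = F3 B5 81 A5.
Offset 10: leading byte 0xE9 = 11101001 → 3-byte char #4 = E9 A5 83.
Offset 13: leading byte 0xE5 = 11100101 → 3-byte char #5 = E5 9C 80.
Offset 16: leading byte 0xE3 = 11100011 → 3-byte char #6 = E3 8D B0.
Offset 19: leading byte 0xE6 = 11100110 → 3-byte char #7 = E6 B4 88.
Offset 22: leading byte 0xE2 = 11100010 → 3-byte char #8 = E2 88 A4.
Offset 25: leading byte 0xD8 = 11011000 → 2-byte char #9 = D8 B2.
Leading byte 0xD8 = 11011000 matches 110xxxxx → 2-byte sequence.
Byte 1: 0xD8 = 11011000, payload 11000 (5 bits).
Byte 2: 0xB2 = 10110010 (10xxxxxx ✓), payload 110010.
Concatenate: 11000110010 = 0x632 (11 bits → U+0632).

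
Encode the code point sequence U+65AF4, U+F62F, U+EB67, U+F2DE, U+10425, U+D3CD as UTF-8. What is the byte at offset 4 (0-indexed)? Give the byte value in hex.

0xEF

U+65AF4 → 4-byte form F1 A5 AB B4 at offsets 0–3.
U+F62F → 3-byte form EF 98 AF at offsets 4–6.
Offset 4 falls in char 2's range; it's byte 1 of EF 98 AF = 0xEF.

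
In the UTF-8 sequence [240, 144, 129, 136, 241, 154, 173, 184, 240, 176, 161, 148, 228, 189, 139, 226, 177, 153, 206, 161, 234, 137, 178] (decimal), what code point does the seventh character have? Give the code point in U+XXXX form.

U+A272

Offset 0: leading byte 0xF0 = 11110000 → 4-byte char #1 = F0 90 81 88.
Offset 4: leading byte 0xF1 = 11110001 → 4-byte char #2 = F1 9A AD B8.
Offset 8: leading byte 0xF0 = 11110000 → 4-byte char #3 = F0 B0 A1 94.
Offset 12: leading byte 0xE4 = 11100100 → 3-byte char #4 = E4 BD 8B.
Offset 15: leading byte 0xE2 = 11100010 → 3-byte char #5 = E2 B1 99.
Offset 18: leading byte 0xCE = 11001110 → 2-byte char #6 = CE A1.
Offset 20: leading byte 0xEA = 11101010 → 3-byte char #7 = EA 89 B2.
Leading byte 0xEA = 11101010 matches 1110xxxx → 3-byte sequence.
Byte 1: 0xEA = 11101010, payload 1010 (4 bits).
Byte 2: 0x89 = 10001001 (10xxxxxx ✓), payload 001001.
Byte 3: 0xB2 = 10110010 (10xxxxxx ✓), payload 110010.
Concatenate: 1010001001110010 = 0xA272 (16 bits → U+A272).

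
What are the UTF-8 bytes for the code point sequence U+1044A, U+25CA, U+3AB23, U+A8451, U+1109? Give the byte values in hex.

F0 90 91 8A E2 97 8A F0 BA AC A3 F2 A8 91 91 E1 84 89

U+1044A: 4-byte form → F0 90 91 8A.
U+25CA: 3-byte form → E2 97 8A.
U+3AB23: 4-byte form → F0 BA AC A3.
U+A8451: 4-byte form → F2 A8 91 91.
U+1109: 3-byte form → E1 84 89.
Concatenated (18 bytes): F0 90 91 8A E2 97 8A F0 BA AC A3 F2 A8 91 91 E1 84 89.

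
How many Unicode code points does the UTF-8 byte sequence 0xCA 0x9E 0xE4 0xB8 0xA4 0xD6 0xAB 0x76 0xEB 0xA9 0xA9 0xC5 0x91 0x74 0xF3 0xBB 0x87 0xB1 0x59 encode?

Byte at offset 0: 0xCA = 11001010 → 2-byte char (#1). Advance 2.
Byte at offset 2: 0xE4 = 11100100 → 3-byte char (#2). Advance 3.
Byte at offset 5: 0xD6 = 11010110 → 2-byte char (#3). Advance 2.
Byte at offset 7: 0x76 = 01110110 → 1-byte char (#4). Advance 1.
Byte at offset 8: 0xEB = 11101011 → 3-byte char (#5). Advance 3.
Byte at offset 11: 0xC5 = 11000101 → 2-byte char (#6). Advance 2.
Byte at offset 13: 0x74 = 01110100 → 1-byte char (#7). Advance 1.
Byte at offset 14: 0xF3 = 11110011 → 4-byte char (#8). Advance 4.
Byte at offset 18: 0x59 = 01011001 → 1-byte char (#9). Advance 1.
Reached end at offset 19 after 9 code points.

9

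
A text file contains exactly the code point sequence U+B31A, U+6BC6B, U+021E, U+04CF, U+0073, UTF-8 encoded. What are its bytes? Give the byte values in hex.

U+B31A: 3-byte form → EB 8C 9A.
U+6BC6B: 4-byte form → F1 AB B1 AB.
U+021E: 2-byte form → C8 9E.
U+04CF: 2-byte form → D3 8F.
U+0073: 1-byte form → 73.
Concatenated (12 bytes): EB 8C 9A F1 AB B1 AB C8 9E D3 8F 73.

EB 8C 9A F1 AB B1 AB C8 9E D3 8F 73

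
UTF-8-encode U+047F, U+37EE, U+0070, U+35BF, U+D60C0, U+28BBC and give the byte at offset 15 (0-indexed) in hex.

U+047F → 2-byte form D1 BF at offsets 0–1.
U+37EE → 3-byte form E3 9F AE at offsets 2–4.
U+0070 → 1-byte form 70 at offsets 5–5.
U+35BF → 3-byte form E3 96 BF at offsets 6–8.
U+D60C0 → 4-byte form F3 96 83 80 at offsets 9–12.
U+28BBC → 4-byte form F0 A8 AE BC at offsets 13–16.
Offset 15 falls in char 6's range; it's byte 3 of F0 A8 AE BC = 0xAE.

0xAE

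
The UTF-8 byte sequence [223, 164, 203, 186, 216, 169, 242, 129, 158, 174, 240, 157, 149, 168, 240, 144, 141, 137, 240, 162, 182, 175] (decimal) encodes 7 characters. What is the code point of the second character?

U+02FA

Offset 0: leading byte 0xDF = 11011111 → 2-byte char #1 = DF A4.
Offset 2: leading byte 0xCB = 11001011 → 2-byte char #2 = CB BA.
Leading byte 0xCB = 11001011 matches 110xxxxx → 2-byte sequence.
Byte 1: 0xCB = 11001011, payload 01011 (5 bits).
Byte 2: 0xBA = 10111010 (10xxxxxx ✓), payload 111010.
Concatenate: 01011111010 = 0x2FA (11 bits → U+02FA).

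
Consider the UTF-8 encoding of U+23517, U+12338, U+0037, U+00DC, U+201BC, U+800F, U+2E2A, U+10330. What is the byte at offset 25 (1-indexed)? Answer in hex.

0xB0

1-indexed offset 25 is 0-indexed offset 24.
U+23517 → 4-byte form F0 A3 94 97 at offsets 0–3.
U+12338 → 4-byte form F0 92 8C B8 at offsets 4–7.
U+0037 → 1-byte form 37 at offsets 8–8.
U+00DC → 2-byte form C3 9C at offsets 9–10.
U+201BC → 4-byte form F0 A0 86 BC at offsets 11–14.
U+800F → 3-byte form E8 80 8F at offsets 15–17.
U+2E2A → 3-byte form E2 B8 AA at offsets 18–20.
U+10330 → 4-byte form F0 90 8C B0 at offsets 21–24.
Offset 24 falls in char 8's range; it's byte 4 of F0 90 8C B0 = 0xB0.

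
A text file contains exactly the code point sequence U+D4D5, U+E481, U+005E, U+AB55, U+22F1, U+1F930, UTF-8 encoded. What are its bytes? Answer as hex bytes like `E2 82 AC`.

U+D4D5: 3-byte form → ED 93 95.
U+E481: 3-byte form → EE 92 81.
U+005E: 1-byte form → 5E.
U+AB55: 3-byte form → EA AD 95.
U+22F1: 3-byte form → E2 8B B1.
U+1F930: 4-byte form → F0 9F A4 B0.
Concatenated (17 bytes): ED 93 95 EE 92 81 5E EA AD 95 E2 8B B1 F0 9F A4 B0.

ED 93 95 EE 92 81 5E EA AD 95 E2 8B B1 F0 9F A4 B0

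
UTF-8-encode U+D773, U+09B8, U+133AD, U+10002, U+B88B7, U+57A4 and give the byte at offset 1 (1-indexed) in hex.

1-indexed offset 1 is 0-indexed offset 0.
U+D773 → 3-byte form ED 9D B3 at offsets 0–2.
Offset 0 falls in char 1's range; it's byte 1 of ED 9D B3 = 0xED.

0xED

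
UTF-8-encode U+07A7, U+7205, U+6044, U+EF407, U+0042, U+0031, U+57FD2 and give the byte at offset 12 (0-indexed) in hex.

0x42

U+07A7 → 2-byte form DE A7 at offsets 0–1.
U+7205 → 3-byte form E7 88 85 at offsets 2–4.
U+6044 → 3-byte form E6 81 84 at offsets 5–7.
U+EF407 → 4-byte form F3 AF 90 87 at offsets 8–11.
U+0042 → 1-byte form 42 at offsets 12–12.
Offset 12 falls in char 5's range; it's byte 1 of 42 = 0x42.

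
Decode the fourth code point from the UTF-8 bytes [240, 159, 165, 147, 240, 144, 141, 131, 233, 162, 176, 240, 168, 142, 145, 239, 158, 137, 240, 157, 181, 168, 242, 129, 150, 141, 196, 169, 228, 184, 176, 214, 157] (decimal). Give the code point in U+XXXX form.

U+28391

Offset 0: leading byte 0xF0 = 11110000 → 4-byte char #1 = F0 9F A5 93.
Offset 4: leading byte 0xF0 = 11110000 → 4-byte char #2 = F0 90 8D 83.
Offset 8: leading byte 0xE9 = 11101001 → 3-byte char #3 = E9 A2 B0.
Offset 11: leading byte 0xF0 = 11110000 → 4-byte char #4 = F0 A8 8E 91.
Leading byte 0xF0 = 11110000 matches 11110xxx → 4-byte sequence.
Byte 1: 0xF0 = 11110000, payload 000 (3 bits).
Byte 2: 0xA8 = 10101000 (10xxxxxx ✓), payload 101000.
Byte 3: 0x8E = 10001110 (10xxxxxx ✓), payload 001110.
Byte 4: 0x91 = 10010001 (10xxxxxx ✓), payload 010001.
Concatenate: 000101000001110010001 = 0x28391 (21 bits → U+28391).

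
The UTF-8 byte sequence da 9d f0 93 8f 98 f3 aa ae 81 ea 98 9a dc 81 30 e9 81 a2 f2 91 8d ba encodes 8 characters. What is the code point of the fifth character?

Offset 0: leading byte 0xDA = 11011010 → 2-byte char #1 = DA 9D.
Offset 2: leading byte 0xF0 = 11110000 → 4-byte char #2 = F0 93 8F 98.
Offset 6: leading byte 0xF3 = 11110011 → 4-byte char #3 = F3 AA AE 81.
Offset 10: leading byte 0xEA = 11101010 → 3-byte char #4 = EA 98 9A.
Offset 13: leading byte 0xDC = 11011100 → 2-byte char #5 = DC 81.
Leading byte 0xDC = 11011100 matches 110xxxxx → 2-byte sequence.
Byte 1: 0xDC = 11011100, payload 11100 (5 bits).
Byte 2: 0x81 = 10000001 (10xxxxxx ✓), payload 000001.
Concatenate: 11100000001 = 0x701 (11 bits → U+0701).

U+0701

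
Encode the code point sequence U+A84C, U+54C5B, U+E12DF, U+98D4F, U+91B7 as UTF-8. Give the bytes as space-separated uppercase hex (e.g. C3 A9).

EA A1 8C F1 94 B1 9B F3 A1 8B 9F F2 98 B5 8F E9 86 B7

U+A84C: 3-byte form → EA A1 8C.
U+54C5B: 4-byte form → F1 94 B1 9B.
U+E12DF: 4-byte form → F3 A1 8B 9F.
U+98D4F: 4-byte form → F2 98 B5 8F.
U+91B7: 3-byte form → E9 86 B7.
Concatenated (18 bytes): EA A1 8C F1 94 B1 9B F3 A1 8B 9F F2 98 B5 8F E9 86 B7.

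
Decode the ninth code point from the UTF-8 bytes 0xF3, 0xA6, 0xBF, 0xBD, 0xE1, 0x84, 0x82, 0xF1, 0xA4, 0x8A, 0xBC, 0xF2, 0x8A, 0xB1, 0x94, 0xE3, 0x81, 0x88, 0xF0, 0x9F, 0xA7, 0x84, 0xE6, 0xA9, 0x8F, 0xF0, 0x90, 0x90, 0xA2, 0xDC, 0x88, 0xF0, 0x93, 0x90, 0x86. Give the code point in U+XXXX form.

U+0708

Offset 0: leading byte 0xF3 = 11110011 → 4-byte char #1 = F3 A6 BF BD.
Offset 4: leading byte 0xE1 = 11100001 → 3-byte char #2 = E1 84 82.
Offset 7: leading byte 0xF1 = 11110001 → 4-byte char #3 = F1 A4 8A BC.
Offset 11: leading byte 0xF2 = 11110010 → 4-byte char #4 = F2 8A B1 94.
Offset 15: leading byte 0xE3 = 11100011 → 3-byte char #5 = E3 81 88.
Offset 18: leading byte 0xF0 = 11110000 → 4-byte char #6 = F0 9F A7 84.
Offset 22: leading byte 0xE6 = 11100110 → 3-byte char #7 = E6 A9 8F.
Offset 25: leading byte 0xF0 = 11110000 → 4-byte char #8 = F0 90 90 A2.
Offset 29: leading byte 0xDC = 11011100 → 2-byte char #9 = DC 88.
Leading byte 0xDC = 11011100 matches 110xxxxx → 2-byte sequence.
Byte 1: 0xDC = 11011100, payload 11100 (5 bits).
Byte 2: 0x88 = 10001000 (10xxxxxx ✓), payload 001000.
Concatenate: 11100001000 = 0x708 (11 bits → U+0708).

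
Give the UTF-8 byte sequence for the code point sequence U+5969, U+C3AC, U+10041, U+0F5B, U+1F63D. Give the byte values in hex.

E5 A5 A9 EC 8E AC F0 90 81 81 E0 BD 9B F0 9F 98 BD

U+5969: 3-byte form → E5 A5 A9.
U+C3AC: 3-byte form → EC 8E AC.
U+10041: 4-byte form → F0 90 81 81.
U+0F5B: 3-byte form → E0 BD 9B.
U+1F63D: 4-byte form → F0 9F 98 BD.
Concatenated (17 bytes): E5 A5 A9 EC 8E AC F0 90 81 81 E0 BD 9B F0 9F 98 BD.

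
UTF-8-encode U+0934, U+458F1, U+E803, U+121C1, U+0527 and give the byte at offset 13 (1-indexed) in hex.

0x87

1-indexed offset 13 is 0-indexed offset 12.
U+0934 → 3-byte form E0 A4 B4 at offsets 0–2.
U+458F1 → 4-byte form F1 85 A3 B1 at offsets 3–6.
U+E803 → 3-byte form EE A0 83 at offsets 7–9.
U+121C1 → 4-byte form F0 92 87 81 at offsets 10–13.
Offset 12 falls in char 4's range; it's byte 3 of F0 92 87 81 = 0x87.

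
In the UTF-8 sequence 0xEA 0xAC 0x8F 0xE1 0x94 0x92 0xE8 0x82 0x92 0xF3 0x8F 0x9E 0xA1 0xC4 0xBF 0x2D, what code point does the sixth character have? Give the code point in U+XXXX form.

U+002D

Offset 0: leading byte 0xEA = 11101010 → 3-byte char #1 = EA AC 8F.
Offset 3: leading byte 0xE1 = 11100001 → 3-byte char #2 = E1 94 92.
Offset 6: leading byte 0xE8 = 11101000 → 3-byte char #3 = E8 82 92.
Offset 9: leading byte 0xF3 = 11110011 → 4-byte char #4 = F3 8F 9E A1.
Offset 13: leading byte 0xC4 = 11000100 → 2-byte char #5 = C4 BF.
Offset 15: leading byte 0x2D = 00101101 → 1-byte char #6 = 2D.
Leading byte 0x2D = 00101101 matches 0xxxxxxx → 1-byte sequence.
Byte 1: 0x2D = 00101101, payload 0101101 (7 bits).
Concatenate: 0101101 = 0x2D (7 bits → U+002D).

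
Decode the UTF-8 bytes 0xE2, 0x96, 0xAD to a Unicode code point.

U+25AD

Leading byte 0xE2 = 11100010 matches 1110xxxx → 3-byte sequence.
Byte 1: 0xE2 = 11100010, payload 0010 (4 bits).
Byte 2: 0x96 = 10010110 (10xxxxxx ✓), payload 010110.
Byte 3: 0xAD = 10101101 (10xxxxxx ✓), payload 101101.
Concatenate: 0010010110101101 = 0x25AD (16 bits → U+25AD).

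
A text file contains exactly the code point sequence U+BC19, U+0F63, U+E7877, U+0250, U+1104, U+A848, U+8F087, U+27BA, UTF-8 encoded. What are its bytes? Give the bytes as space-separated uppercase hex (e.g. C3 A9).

EB B0 99 E0 BD A3 F3 A7 A1 B7 C9 90 E1 84 84 EA A1 88 F2 8F 82 87 E2 9E BA

U+BC19: 3-byte form → EB B0 99.
U+0F63: 3-byte form → E0 BD A3.
U+E7877: 4-byte form → F3 A7 A1 B7.
U+0250: 2-byte form → C9 90.
U+1104: 3-byte form → E1 84 84.
U+A848: 3-byte form → EA A1 88.
U+8F087: 4-byte form → F2 8F 82 87.
U+27BA: 3-byte form → E2 9E BA.
Concatenated (25 bytes): EB B0 99 E0 BD A3 F3 A7 A1 B7 C9 90 E1 84 84 EA A1 88 F2 8F 82 87 E2 9E BA.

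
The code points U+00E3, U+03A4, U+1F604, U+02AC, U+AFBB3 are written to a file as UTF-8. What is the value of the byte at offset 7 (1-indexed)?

1-indexed offset 7 is 0-indexed offset 6.
U+00E3 → 2-byte form C3 A3 at offsets 0–1.
U+03A4 → 2-byte form CE A4 at offsets 2–3.
U+1F604 → 4-byte form F0 9F 98 84 at offsets 4–7.
Offset 6 falls in char 3's range; it's byte 3 of F0 9F 98 84 = 0x98.

0x98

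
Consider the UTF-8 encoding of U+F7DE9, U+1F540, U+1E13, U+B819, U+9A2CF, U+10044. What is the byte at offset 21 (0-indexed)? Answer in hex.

U+F7DE9 → 4-byte form F3 B7 B7 A9 at offsets 0–3.
U+1F540 → 4-byte form F0 9F 95 80 at offsets 4–7.
U+1E13 → 3-byte form E1 B8 93 at offsets 8–10.
U+B819 → 3-byte form EB A0 99 at offsets 11–13.
U+9A2CF → 4-byte form F2 9A 8B 8F at offsets 14–17.
U+10044 → 4-byte form F0 90 81 84 at offsets 18–21.
Offset 21 falls in char 6's range; it's byte 4 of F0 90 81 84 = 0x84.

0x84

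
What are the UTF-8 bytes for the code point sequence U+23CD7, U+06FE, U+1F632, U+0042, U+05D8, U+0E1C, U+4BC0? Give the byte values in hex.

U+23CD7: 4-byte form → F0 A3 B3 97.
U+06FE: 2-byte form → DB BE.
U+1F632: 4-byte form → F0 9F 98 B2.
U+0042: 1-byte form → 42.
U+05D8: 2-byte form → D7 98.
U+0E1C: 3-byte form → E0 B8 9C.
U+4BC0: 3-byte form → E4 AF 80.
Concatenated (19 bytes): F0 A3 B3 97 DB BE F0 9F 98 B2 42 D7 98 E0 B8 9C E4 AF 80.

F0 A3 B3 97 DB BE F0 9F 98 B2 42 D7 98 E0 B8 9C E4 AF 80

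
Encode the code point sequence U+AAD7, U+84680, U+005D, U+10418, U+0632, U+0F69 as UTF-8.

EA AB 97 F2 84 9A 80 5D F0 90 90 98 D8 B2 E0 BD A9

U+AAD7: 3-byte form → EA AB 97.
U+84680: 4-byte form → F2 84 9A 80.
U+005D: 1-byte form → 5D.
U+10418: 4-byte form → F0 90 90 98.
U+0632: 2-byte form → D8 B2.
U+0F69: 3-byte form → E0 BD A9.
Concatenated (17 bytes): EA AB 97 F2 84 9A 80 5D F0 90 90 98 D8 B2 E0 BD A9.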